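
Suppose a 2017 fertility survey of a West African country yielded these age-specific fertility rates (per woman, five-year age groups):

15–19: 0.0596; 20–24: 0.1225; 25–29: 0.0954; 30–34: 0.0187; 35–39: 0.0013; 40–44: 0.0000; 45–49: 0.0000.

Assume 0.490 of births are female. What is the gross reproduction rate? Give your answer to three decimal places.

0.729

Proportion female at birth = 0.490.
Sum of ASFRs = 0.0596 + 0.1225 + 0.0954 + 0.0187 + 0.0013 + 0.0000 + 0.0000 = 0.2975
TFR = 5 × 0.2975 = 1.4875
GRR = 0.490 × 1.4875 = 0.72888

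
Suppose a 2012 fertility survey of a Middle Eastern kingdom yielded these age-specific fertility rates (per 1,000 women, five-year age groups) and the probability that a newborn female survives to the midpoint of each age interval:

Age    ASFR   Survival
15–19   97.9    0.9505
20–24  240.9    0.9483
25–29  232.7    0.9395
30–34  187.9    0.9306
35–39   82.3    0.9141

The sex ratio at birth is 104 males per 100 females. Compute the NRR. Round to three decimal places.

1.937

Proportion female at birth = 100 / (100 + 104) = 0.49020.
Survival-weighted fertility by age (5·fₓ·Sₓ):
  15–19: 5 × 97.9/1000 × 0.9505 = 0.46527
  20–24: 5 × 240.9/1000 × 0.9483 = 1.14223
  25–29: 5 × 232.7/1000 × 0.9395 = 1.09311
  30–34: 5 × 187.9/1000 × 0.9306 = 0.87430
  35–39: 5 × 82.3/1000 × 0.9141 = 0.37615
Sum = 3.95106
NRR = 0.49020 × 3.95106 = 1.93681
With NRR above 1 the population is above replacement fertility.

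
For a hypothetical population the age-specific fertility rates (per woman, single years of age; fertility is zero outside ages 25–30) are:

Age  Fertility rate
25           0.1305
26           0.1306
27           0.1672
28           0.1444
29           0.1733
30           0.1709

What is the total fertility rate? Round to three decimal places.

Sum of ASFRs = 0.1305 + 0.1306 + 0.1672 + 0.1444 + 0.1733 + 0.1709 = 0.9169
TFR = 0.9169

0.917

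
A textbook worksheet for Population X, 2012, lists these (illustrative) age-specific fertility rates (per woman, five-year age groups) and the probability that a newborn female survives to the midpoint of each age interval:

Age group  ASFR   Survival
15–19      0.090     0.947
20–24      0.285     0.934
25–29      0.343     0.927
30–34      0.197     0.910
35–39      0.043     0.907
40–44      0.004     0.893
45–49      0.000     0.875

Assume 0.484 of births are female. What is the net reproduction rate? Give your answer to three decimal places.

2.157

Proportion female at birth = 0.484.
Weighting each age-specific rate by interval width and survival:
  15–19: 5 × 0.090 × 0.947 = 0.42615
  20–24: 5 × 0.285 × 0.934 = 1.33095
  25–29: 5 × 0.343 × 0.927 = 1.58981
  30–34: 5 × 0.197 × 0.910 = 0.89635
  35–39: 5 × 0.043 × 0.907 = 0.19501
  40–44: 5 × 0.004 × 0.893 = 0.01786
  45–49: 5 × 0.000 × 0.875 = 0.00000
Sum = 4.45613
NRR = 0.484 × 4.45613 = 2.15677
NRR > 1, so each generation more than replaces itself.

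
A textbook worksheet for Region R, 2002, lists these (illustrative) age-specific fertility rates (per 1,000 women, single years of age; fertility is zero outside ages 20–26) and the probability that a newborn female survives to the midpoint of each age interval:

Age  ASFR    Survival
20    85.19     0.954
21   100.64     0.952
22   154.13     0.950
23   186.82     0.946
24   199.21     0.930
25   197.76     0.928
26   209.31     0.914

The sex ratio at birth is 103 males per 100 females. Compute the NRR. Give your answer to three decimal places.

Proportion female at birth = 100 / (100 + 103) = 0.49261.
Weighting each age-specific rate by interval width and survival:
  20: 1 × 85.19/1000 × 0.954 = 0.08127
  21: 1 × 100.64/1000 × 0.952 = 0.09581
  22: 1 × 154.13/1000 × 0.950 = 0.14642
  23: 1 × 186.82/1000 × 0.946 = 0.17673
  24: 1 × 199.21/1000 × 0.930 = 0.18527
  25: 1 × 197.76/1000 × 0.928 = 0.18352
  26: 1 × 209.31/1000 × 0.914 = 0.19131
Sum = 1.06033
NRR = 0.49261 × 1.06033 = 0.52233
An NRR under 1 implies long-run decline under these rates.

0.522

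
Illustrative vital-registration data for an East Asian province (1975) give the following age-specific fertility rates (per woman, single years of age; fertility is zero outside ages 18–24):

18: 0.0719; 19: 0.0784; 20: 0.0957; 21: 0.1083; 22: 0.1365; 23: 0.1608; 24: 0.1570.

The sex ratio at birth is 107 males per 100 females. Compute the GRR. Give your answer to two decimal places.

Proportion female at birth = 100 / (100 + 107) = 0.48309.
Sum of ASFRs = 0.0719 + 0.0784 + 0.0957 + 0.1083 + 0.1365 + 0.1608 + 0.1570 = 0.8086
TFR = 0.8086
GRR = 0.48309 × 0.8086 = 0.39063

0.39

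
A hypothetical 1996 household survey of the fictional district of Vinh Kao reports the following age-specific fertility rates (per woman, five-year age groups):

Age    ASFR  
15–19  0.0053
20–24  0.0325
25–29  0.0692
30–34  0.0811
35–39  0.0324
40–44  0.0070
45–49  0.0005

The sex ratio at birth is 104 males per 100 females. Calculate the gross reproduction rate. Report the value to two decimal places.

Proportion female at birth = 100 / (100 + 104) = 0.49020.
Sum of ASFRs = 0.0053 + 0.0325 + 0.0692 + 0.0811 + 0.0324 + 0.0070 + 0.0005 = 0.2280
TFR = 5 × 0.2280 = 1.14
GRR = 0.49020 × 1.14 = 0.55883

0.56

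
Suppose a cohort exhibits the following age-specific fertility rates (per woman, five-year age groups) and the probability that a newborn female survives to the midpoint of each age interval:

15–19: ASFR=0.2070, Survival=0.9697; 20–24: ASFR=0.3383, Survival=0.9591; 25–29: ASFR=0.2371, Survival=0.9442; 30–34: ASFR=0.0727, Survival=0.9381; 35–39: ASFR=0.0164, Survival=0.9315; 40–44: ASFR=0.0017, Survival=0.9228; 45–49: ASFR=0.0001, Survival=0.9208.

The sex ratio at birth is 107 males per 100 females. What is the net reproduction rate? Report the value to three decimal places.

2.015

Proportion female at birth = 100 / (100 + 107) = 0.48309.
Each age group contributes 5 × ASFR × survival:
  15–19: 5 × 0.2070 × 0.9697 = 1.00364
  20–24: 5 × 0.3383 × 0.9591 = 1.62232
  25–29: 5 × 0.2371 × 0.9442 = 1.11935
  30–34: 5 × 0.0727 × 0.9381 = 0.34100
  35–39: 5 × 0.0164 × 0.9315 = 0.07638
  40–44: 5 × 0.0017 × 0.9228 = 0.00784
  45–49: 5 × 0.0001 × 0.9208 = 0.00046
Sum = 4.17099
NRR = 0.48309 × 4.17099 = 2.01496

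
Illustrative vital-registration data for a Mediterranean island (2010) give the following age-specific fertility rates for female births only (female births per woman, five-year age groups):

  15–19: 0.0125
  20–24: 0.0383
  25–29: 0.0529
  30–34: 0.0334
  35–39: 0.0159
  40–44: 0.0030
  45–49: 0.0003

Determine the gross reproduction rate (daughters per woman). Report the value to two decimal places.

0.78

Sum of female ASFRs = 0.0125 + 0.0383 + 0.0529 + 0.0334 + 0.0159 + 0.0030 + 0.0003 = 0.1563
GRR = 5 × 0.1563 = 0.7815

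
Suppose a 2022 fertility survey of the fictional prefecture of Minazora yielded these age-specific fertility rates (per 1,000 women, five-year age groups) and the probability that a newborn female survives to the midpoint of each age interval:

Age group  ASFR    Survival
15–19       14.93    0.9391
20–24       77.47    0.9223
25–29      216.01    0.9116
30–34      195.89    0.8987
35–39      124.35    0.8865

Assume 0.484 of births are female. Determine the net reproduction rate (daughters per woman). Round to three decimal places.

Proportion female at birth = 0.484.
Weighting each age-specific rate by interval width and survival:
  15–19: 5 × 14.93/1000 × 0.9391 = 0.07010
  20–24: 5 × 77.47/1000 × 0.9223 = 0.35725
  25–29: 5 × 216.01/1000 × 0.9116 = 0.98457
  30–34: 5 × 195.89/1000 × 0.8987 = 0.88023
  35–39: 5 × 124.35/1000 × 0.8865 = 0.55118
Sum = 2.84333
NRR = 0.484 × 2.84333 = 1.37617

1.376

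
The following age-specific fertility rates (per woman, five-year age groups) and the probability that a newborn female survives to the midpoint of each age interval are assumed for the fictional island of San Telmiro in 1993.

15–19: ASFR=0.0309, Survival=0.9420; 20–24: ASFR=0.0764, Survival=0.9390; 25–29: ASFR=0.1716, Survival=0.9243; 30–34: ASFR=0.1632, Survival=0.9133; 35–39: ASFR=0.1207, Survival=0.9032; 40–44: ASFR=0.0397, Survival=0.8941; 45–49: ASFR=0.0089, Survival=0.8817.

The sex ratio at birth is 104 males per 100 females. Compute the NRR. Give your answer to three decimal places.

Proportion female at birth = 100 / (100 + 104) = 0.49020.
Per-age-group product (5 × ASFR × survival probability):
  15–19: 5 × 0.0309 × 0.9420 = 0.14554
  20–24: 5 × 0.0764 × 0.9390 = 0.35870
  25–29: 5 × 0.1716 × 0.9243 = 0.79305
  30–34: 5 × 0.1632 × 0.9133 = 0.74525
  35–39: 5 × 0.1207 × 0.9032 = 0.54508
  40–44: 5 × 0.0397 × 0.8941 = 0.17748
  45–49: 5 × 0.0089 × 0.8817 = 0.03924
Sum = 2.80434
NRR = 0.49020 × 2.80434 = 1.37469
NRR > 1, so each generation more than replaces itself.

1.375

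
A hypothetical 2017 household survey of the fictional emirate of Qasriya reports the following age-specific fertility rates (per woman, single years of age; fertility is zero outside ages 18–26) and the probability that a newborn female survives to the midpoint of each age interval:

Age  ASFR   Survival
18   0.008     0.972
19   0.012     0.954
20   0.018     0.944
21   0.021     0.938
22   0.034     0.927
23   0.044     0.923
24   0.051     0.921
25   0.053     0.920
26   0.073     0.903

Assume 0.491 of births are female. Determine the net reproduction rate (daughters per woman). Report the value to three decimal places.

0.142

Proportion female at birth = 0.491.
Each age group contributes 1 × ASFR × survival:
  18: 1 × 0.008 × 0.972 = 0.00778
  19: 1 × 0.012 × 0.954 = 0.01145
  20: 1 × 0.018 × 0.944 = 0.01699
  21: 1 × 0.021 × 0.938 = 0.01970
  22: 1 × 0.034 × 0.927 = 0.03152
  23: 1 × 0.044 × 0.923 = 0.04061
  24: 1 × 0.051 × 0.921 = 0.04697
  25: 1 × 0.053 × 0.920 = 0.04876
  26: 1 × 0.073 × 0.903 = 0.06592
Sum = 0.28970
NRR = 0.491 × 0.28970 = 0.14224
With NRR below 1 the population is below replacement fertility.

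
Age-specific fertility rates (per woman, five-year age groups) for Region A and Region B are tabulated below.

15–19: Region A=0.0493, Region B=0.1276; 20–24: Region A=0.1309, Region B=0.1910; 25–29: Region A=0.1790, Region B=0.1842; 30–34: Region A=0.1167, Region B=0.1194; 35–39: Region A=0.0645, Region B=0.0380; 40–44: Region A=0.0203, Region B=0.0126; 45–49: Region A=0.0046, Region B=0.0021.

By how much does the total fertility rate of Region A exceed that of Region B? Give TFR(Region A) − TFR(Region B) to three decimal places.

-0.548

Region A:
  Sum of ASFRs = 0.0493 + 0.1309 + 0.1790 + 0.1167 + 0.0645 + 0.0203 + 0.0046 = 0.5653
  TFR = 5 × 0.5653 = 2.8265
Region B:
  Sum of ASFRs = 0.1276 + 0.1910 + 0.1842 + 0.1194 + 0.0380 + 0.0126 + 0.0021 = 0.6749
  TFR = 5 × 0.6749 = 3.3745
Difference = 2.8265 − 3.3745 = -0.548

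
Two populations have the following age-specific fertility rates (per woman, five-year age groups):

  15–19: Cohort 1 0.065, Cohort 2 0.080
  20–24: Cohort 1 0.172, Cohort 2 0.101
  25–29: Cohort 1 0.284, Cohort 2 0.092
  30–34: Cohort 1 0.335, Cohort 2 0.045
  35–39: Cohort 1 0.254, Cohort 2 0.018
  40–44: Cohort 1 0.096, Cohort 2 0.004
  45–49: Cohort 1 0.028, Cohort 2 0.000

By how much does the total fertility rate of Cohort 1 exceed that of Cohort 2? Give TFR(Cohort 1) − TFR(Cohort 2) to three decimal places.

4.470

Cohort 1:
  Sum of ASFRs = 0.065 + 0.172 + 0.284 + 0.335 + 0.254 + 0.096 + 0.028 = 1.234
  TFR = 5 × 1.234 = 6.17
Cohort 2:
  Sum of ASFRs = 0.080 + 0.101 + 0.092 + 0.045 + 0.018 + 0.004 + 0.000 = 0.340
  TFR = 5 × 0.340 = 1.7
Difference = 6.17 − 1.7 = 4.47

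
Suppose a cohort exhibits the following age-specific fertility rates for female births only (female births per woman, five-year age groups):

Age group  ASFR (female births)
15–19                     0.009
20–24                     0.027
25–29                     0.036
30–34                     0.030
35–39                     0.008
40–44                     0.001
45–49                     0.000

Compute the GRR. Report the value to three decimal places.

0.555

Sum of female ASFRs = 0.009 + 0.027 + 0.036 + 0.030 + 0.008 + 0.001 + 0.000 = 0.111
GRR = 5 × 0.111 = 0.555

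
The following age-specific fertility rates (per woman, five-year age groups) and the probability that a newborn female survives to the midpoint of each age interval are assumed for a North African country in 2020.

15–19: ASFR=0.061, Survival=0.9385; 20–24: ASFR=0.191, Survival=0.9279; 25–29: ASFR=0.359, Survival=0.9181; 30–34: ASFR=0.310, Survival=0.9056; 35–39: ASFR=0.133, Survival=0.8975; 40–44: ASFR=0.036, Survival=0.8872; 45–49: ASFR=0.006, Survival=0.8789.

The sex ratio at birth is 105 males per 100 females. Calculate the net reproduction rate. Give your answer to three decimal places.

2.442

Proportion female at birth = 100 / (100 + 105) = 0.48780.
Survival-weighted fertility by age (5·fₓ·Sₓ):
  15–19: 5 × 0.061 × 0.9385 = 0.28624
  20–24: 5 × 0.191 × 0.9279 = 0.88614
  25–29: 5 × 0.359 × 0.9181 = 1.64799
  30–34: 5 × 0.310 × 0.9056 = 1.40368
  35–39: 5 × 0.133 × 0.8975 = 0.59684
  40–44: 5 × 0.036 × 0.8872 = 0.15970
  45–49: 5 × 0.006 × 0.8789 = 0.02637
Sum = 5.00696
NRR = 0.48780 × 5.00696 = 2.44240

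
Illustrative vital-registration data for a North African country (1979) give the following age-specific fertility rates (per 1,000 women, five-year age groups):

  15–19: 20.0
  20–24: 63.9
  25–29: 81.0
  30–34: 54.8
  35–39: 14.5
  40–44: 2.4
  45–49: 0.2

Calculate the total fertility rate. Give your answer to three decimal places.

1.184

Sum of ASFRs = 20.0 + 63.9 + 81.0 + 54.8 + 14.5 + 2.4 + 0.2 = 236.8
TFR = 5 × 236.8 / 1000 = 1.184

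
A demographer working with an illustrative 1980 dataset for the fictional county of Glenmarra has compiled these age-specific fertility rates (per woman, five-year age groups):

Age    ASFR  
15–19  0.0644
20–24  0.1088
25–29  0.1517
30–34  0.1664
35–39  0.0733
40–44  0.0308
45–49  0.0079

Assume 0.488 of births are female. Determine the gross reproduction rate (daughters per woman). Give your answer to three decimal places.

1.472

Proportion female at birth = 0.488.
Sum of ASFRs = 0.0644 + 0.1088 + 0.1517 + 0.1664 + 0.0733 + 0.0308 + 0.0079 = 0.6033
TFR = 5 × 0.6033 = 3.0165
GRR = 0.488 × 3.0165 = 1.47205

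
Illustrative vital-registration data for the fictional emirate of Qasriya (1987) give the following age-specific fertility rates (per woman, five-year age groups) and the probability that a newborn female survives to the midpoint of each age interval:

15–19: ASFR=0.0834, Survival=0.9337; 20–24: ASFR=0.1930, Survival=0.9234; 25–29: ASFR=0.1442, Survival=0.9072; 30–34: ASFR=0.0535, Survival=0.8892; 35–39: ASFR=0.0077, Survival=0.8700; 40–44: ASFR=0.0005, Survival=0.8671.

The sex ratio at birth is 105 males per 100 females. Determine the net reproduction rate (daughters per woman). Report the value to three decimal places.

1.077

Proportion female at birth = 100 / (100 + 105) = 0.48780.
Each age group contributes 5 × ASFR × survival:
  15–19: 5 × 0.0834 × 0.9337 = 0.38935
  20–24: 5 × 0.1930 × 0.9234 = 0.89108
  25–29: 5 × 0.1442 × 0.9072 = 0.65409
  30–34: 5 × 0.0535 × 0.8892 = 0.23786
  35–39: 5 × 0.0077 × 0.8700 = 0.03350
  40–44: 5 × 0.0005 × 0.8671 = 0.00217
Sum = 2.20805
NRR = 0.48780 × 2.20805 = 1.07709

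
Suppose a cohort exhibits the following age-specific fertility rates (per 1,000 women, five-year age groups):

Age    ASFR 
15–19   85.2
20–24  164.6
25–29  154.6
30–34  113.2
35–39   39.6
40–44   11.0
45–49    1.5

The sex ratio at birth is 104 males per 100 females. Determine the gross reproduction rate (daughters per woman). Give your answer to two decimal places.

1.40

Proportion female at birth = 100 / (100 + 104) = 0.49020.
Sum of ASFRs = 85.2 + 164.6 + 154.6 + 113.2 + 39.6 + 11.0 + 1.5 = 569.7
TFR = 5 × 569.7 / 1000 = 2.8485
GRR = 0.49020 × 2.8485 = 1.39633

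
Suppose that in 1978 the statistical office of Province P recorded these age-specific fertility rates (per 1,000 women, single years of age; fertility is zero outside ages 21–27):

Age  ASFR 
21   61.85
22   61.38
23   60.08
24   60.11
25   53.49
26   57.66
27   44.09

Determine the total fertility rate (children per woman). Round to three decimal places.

0.399

Sum of ASFRs = 61.85 + 61.38 + 60.08 + 60.11 + 53.49 + 57.66 + 44.09 = 398.66
TFR = 398.66 / 1000 = 0.39866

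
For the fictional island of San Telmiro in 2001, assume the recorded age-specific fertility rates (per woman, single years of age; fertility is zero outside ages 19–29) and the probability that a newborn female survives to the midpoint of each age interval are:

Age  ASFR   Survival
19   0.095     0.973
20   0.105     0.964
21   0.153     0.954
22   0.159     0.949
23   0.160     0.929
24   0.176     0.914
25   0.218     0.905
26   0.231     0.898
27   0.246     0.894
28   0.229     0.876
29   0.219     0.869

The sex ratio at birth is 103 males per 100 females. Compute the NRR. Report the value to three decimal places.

Proportion female at birth = 100 / (100 + 103) = 0.49261.
Weighting each age-specific rate by interval width and survival:
  19: 1 × 0.095 × 0.973 = 0.09244
  20: 1 × 0.105 × 0.964 = 0.10122
  21: 1 × 0.153 × 0.954 = 0.14596
  22: 1 × 0.159 × 0.949 = 0.15089
  23: 1 × 0.160 × 0.929 = 0.14864
  24: 1 × 0.176 × 0.914 = 0.16086
  25: 1 × 0.218 × 0.905 = 0.19729
  26: 1 × 0.231 × 0.898 = 0.20744
  27: 1 × 0.246 × 0.894 = 0.21992
  28: 1 × 0.229 × 0.876 = 0.20060
  29: 1 × 0.219 × 0.869 = 0.19031
Sum = 1.81557
NRR = 0.49261 × 1.81557 = 0.89437

0.894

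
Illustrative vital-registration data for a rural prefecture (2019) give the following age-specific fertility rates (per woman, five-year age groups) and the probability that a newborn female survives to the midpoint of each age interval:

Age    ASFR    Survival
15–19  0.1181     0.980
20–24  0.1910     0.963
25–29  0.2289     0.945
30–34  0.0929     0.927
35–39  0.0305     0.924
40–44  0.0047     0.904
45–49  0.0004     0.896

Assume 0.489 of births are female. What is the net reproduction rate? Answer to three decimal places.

1.552

Proportion female at birth = 0.489.
Each age group contributes 5 × ASFR × survival:
  15–19: 5 × 0.1181 × 0.980 = 0.57869
  20–24: 5 × 0.1910 × 0.963 = 0.91967
  25–29: 5 × 0.2289 × 0.945 = 1.08155
  30–34: 5 × 0.0929 × 0.927 = 0.43059
  35–39: 5 × 0.0305 × 0.924 = 0.14091
  40–44: 5 × 0.0047 × 0.904 = 0.02124
  45–49: 5 × 0.0004 × 0.896 = 0.00179
Sum = 3.17444
NRR = 0.489 × 3.17444 = 1.55230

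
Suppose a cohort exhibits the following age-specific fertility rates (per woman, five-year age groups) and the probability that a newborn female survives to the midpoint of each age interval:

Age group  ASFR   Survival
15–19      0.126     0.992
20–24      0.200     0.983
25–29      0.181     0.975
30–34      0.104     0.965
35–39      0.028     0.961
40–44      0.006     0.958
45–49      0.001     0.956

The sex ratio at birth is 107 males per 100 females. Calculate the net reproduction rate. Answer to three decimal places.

1.527

Proportion female at birth = 100 / (100 + 107) = 0.48309.
Weighting each age-specific rate by interval width and survival:
  15–19: 5 × 0.126 × 0.992 = 0.62496
  20–24: 5 × 0.200 × 0.983 = 0.98300
  25–29: 5 × 0.181 × 0.975 = 0.88238
  30–34: 5 × 0.104 × 0.965 = 0.50180
  35–39: 5 × 0.028 × 0.961 = 0.13454
  40–44: 5 × 0.006 × 0.958 = 0.02874
  45–49: 5 × 0.001 × 0.956 = 0.00478
Sum = 3.16020
NRR = 0.48309 × 3.16020 = 1.52666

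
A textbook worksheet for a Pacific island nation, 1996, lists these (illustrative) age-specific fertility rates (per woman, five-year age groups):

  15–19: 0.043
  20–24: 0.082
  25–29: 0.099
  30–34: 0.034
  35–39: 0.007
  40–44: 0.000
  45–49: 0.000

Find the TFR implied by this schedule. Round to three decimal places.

Sum of ASFRs = 0.043 + 0.082 + 0.099 + 0.034 + 0.007 + 0.000 + 0.000 = 0.265
TFR = 5 × 0.265 = 1.325

1.325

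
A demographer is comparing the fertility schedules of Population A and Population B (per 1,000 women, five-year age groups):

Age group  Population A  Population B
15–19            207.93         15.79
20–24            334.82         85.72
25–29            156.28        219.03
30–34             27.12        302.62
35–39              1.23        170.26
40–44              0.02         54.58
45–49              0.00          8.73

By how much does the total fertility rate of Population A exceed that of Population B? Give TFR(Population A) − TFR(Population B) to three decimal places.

-0.647

Population A:
  Sum of ASFRs = 207.93 + 334.82 + 156.28 + 27.12 + 1.23 + 0.02 + 0.00 = 727.40
  TFR = 5 × 727.40 / 1000 = 3.637
Population B:
  Sum of ASFRs = 15.79 + 85.72 + 219.03 + 302.62 + 170.26 + 54.58 + 8.73 = 856.73
  TFR = 5 × 856.73 / 1000 = 4.28365
Difference = 3.637 − 4.28365 = -0.64665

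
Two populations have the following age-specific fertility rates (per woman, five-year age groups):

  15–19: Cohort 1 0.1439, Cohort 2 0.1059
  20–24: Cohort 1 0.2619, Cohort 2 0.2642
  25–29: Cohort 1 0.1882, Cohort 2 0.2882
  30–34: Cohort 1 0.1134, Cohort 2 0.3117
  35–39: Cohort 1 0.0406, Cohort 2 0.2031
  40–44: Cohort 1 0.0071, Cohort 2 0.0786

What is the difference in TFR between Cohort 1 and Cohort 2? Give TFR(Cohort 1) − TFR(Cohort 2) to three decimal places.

Cohort 1:
  Sum of ASFRs = 0.1439 + 0.2619 + 0.1882 + 0.1134 + 0.0406 + 0.0071 = 0.7551
  TFR = 5 × 0.7551 = 3.7755
Cohort 2:
  Sum of ASFRs = 0.1059 + 0.2642 + 0.2882 + 0.3117 + 0.2031 + 0.0786 = 1.2517
  TFR = 5 × 1.2517 = 6.2585
Difference = 3.7755 − 6.2585 = -2.483

-2.483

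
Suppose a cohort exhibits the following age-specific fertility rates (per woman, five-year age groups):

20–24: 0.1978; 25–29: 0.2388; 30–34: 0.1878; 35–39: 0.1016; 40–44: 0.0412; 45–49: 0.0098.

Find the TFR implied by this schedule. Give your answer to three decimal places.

3.885

Sum of ASFRs = 0.1978 + 0.2388 + 0.1878 + 0.1016 + 0.0412 + 0.0098 = 0.7770
TFR = 5 × 0.7770 = 3.885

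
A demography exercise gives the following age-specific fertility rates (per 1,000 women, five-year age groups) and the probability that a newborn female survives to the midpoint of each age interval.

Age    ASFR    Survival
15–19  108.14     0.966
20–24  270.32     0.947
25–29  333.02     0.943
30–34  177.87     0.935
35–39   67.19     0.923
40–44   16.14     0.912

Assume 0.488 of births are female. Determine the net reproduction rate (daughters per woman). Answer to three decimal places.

2.239

Proportion female at birth = 0.488.
Each age group contributes 5 × ASFR × survival:
  15–19: 5 × 108.14/1000 × 0.966 = 0.52232
  20–24: 5 × 270.32/1000 × 0.947 = 1.27997
  25–29: 5 × 333.02/1000 × 0.943 = 1.57019
  30–34: 5 × 177.87/1000 × 0.935 = 0.83154
  35–39: 5 × 67.19/1000 × 0.923 = 0.31008
  40–44: 5 × 16.14/1000 × 0.912 = 0.07360
Sum = 4.58770
NRR = 0.488 × 4.58770 = 2.23880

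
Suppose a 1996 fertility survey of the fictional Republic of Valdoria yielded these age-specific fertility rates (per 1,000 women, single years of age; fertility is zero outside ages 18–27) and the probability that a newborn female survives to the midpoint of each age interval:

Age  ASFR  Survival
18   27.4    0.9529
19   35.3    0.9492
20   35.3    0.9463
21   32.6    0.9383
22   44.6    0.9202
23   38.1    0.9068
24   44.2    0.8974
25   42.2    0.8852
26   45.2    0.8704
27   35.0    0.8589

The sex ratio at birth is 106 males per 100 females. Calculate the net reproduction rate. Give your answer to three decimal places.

0.168

Proportion female at birth = 100 / (100 + 106) = 0.48544.
Each age group contributes 1 × ASFR × survival:
  18: 1 × 27.4/1000 × 0.9529 = 0.02611
  19: 1 × 35.3/1000 × 0.9492 = 0.03351
  20: 1 × 35.3/1000 × 0.9463 = 0.03340
  21: 1 × 32.6/1000 × 0.9383 = 0.03059
  22: 1 × 44.6/1000 × 0.9202 = 0.04104
  23: 1 × 38.1/1000 × 0.9068 = 0.03455
  24: 1 × 44.2/1000 × 0.8974 = 0.03967
  25: 1 × 42.2/1000 × 0.8852 = 0.03736
  26: 1 × 45.2/1000 × 0.8704 = 0.03934
  27: 1 × 35.0/1000 × 0.8589 = 0.03006
Sum = 0.34563
NRR = 0.48544 × 0.34563 = 0.16778
An NRR under 1 implies long-run decline under these rates.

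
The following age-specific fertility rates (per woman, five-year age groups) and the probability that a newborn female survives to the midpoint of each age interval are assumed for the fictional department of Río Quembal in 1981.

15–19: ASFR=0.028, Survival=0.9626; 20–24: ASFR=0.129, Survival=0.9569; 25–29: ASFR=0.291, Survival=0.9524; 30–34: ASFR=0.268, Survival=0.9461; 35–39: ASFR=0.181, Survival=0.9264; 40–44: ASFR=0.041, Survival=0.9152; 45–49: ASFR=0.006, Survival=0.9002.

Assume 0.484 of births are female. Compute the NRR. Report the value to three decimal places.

2.158

Proportion female at birth = 0.484.
Survival-weighted fertility by age (5·fₓ·Sₓ):
  15–19: 5 × 0.028 × 0.9626 = 0.13476
  20–24: 5 × 0.129 × 0.9569 = 0.61720
  25–29: 5 × 0.291 × 0.9524 = 1.38574
  30–34: 5 × 0.268 × 0.9461 = 1.26777
  35–39: 5 × 0.181 × 0.9264 = 0.83839
  40–44: 5 × 0.041 × 0.9152 = 0.18762
  45–49: 5 × 0.006 × 0.9002 = 0.02701
Sum = 4.45849
NRR = 0.484 × 4.45849 = 2.15791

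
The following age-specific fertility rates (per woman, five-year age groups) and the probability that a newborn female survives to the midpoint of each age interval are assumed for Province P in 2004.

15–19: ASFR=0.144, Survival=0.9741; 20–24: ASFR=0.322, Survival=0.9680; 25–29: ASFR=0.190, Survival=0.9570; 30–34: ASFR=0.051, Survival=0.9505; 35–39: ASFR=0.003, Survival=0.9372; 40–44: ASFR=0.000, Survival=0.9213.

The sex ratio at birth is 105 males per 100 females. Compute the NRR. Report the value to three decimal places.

Proportion female at birth = 100 / (100 + 105) = 0.48780.
Each age group contributes 5 × ASFR × survival:
  15–19: 5 × 0.144 × 0.9741 = 0.70135
  20–24: 5 × 0.322 × 0.9680 = 1.55848
  25–29: 5 × 0.190 × 0.9570 = 0.90915
  30–34: 5 × 0.051 × 0.9505 = 0.24238
  35–39: 5 × 0.003 × 0.9372 = 0.01406
  40–44: 5 × 0.000 × 0.9213 = 0.00000
Sum = 3.42542
NRR = 0.48780 × 3.42542 = 1.67092

1.671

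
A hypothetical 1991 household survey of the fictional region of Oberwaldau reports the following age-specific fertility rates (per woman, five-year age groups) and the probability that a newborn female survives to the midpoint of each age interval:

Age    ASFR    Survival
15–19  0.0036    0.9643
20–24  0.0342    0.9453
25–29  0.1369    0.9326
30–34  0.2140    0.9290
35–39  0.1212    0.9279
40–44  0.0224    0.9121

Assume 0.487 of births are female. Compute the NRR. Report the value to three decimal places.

Proportion female at birth = 0.487.
Per-age-group product (5 × ASFR × survival probability):
  15–19: 5 × 0.0036 × 0.9643 = 0.01736
  20–24: 5 × 0.0342 × 0.9453 = 0.16165
  25–29: 5 × 0.1369 × 0.9326 = 0.63836
  30–34: 5 × 0.2140 × 0.9290 = 0.99403
  35–39: 5 × 0.1212 × 0.9279 = 0.56231
  40–44: 5 × 0.0224 × 0.9121 = 0.10216
Sum = 2.47587
NRR = 0.487 × 2.47587 = 1.20575

1.206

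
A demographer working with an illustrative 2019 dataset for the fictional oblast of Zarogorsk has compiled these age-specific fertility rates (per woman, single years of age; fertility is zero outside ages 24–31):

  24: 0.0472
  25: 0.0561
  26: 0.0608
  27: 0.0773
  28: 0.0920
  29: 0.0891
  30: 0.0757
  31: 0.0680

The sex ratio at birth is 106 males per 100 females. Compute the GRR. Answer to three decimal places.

Proportion female at birth = 100 / (100 + 106) = 0.48544.
Sum of ASFRs = 0.0472 + 0.0561 + 0.0608 + 0.0773 + 0.0920 + 0.0891 + 0.0757 + 0.0680 = 0.5662
TFR = 0.5662
GRR = 0.48544 × 0.5662 = 0.27486

0.275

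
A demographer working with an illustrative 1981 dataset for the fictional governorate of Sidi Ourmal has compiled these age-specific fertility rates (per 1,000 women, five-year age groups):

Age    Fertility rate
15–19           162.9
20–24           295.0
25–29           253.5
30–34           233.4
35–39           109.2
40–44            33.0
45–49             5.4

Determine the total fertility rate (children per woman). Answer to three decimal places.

Sum of ASFRs = 162.9 + 295.0 + 253.5 + 233.4 + 109.2 + 33.0 + 5.4 = 1092.4
TFR = 5 × 1092.4 / 1000 = 5.462

5.462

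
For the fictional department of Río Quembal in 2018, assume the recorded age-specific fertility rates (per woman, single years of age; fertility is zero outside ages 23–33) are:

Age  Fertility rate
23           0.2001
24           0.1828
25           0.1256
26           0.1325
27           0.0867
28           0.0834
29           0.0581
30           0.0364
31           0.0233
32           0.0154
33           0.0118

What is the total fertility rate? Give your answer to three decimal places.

0.956

Sum of ASFRs = 0.2001 + 0.1828 + 0.1256 + 0.1325 + 0.0867 + 0.0834 + 0.0581 + 0.0364 + 0.0233 + 0.0154 + 0.0118 = 0.9561
TFR = 0.9561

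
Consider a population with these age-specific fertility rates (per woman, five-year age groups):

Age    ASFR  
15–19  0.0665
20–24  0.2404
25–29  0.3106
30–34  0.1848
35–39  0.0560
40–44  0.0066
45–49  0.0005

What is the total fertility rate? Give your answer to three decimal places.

Sum of ASFRs = 0.0665 + 0.2404 + 0.3106 + 0.1848 + 0.0560 + 0.0066 + 0.0005 = 0.8654
TFR = 5 × 0.8654 = 4.327

4.327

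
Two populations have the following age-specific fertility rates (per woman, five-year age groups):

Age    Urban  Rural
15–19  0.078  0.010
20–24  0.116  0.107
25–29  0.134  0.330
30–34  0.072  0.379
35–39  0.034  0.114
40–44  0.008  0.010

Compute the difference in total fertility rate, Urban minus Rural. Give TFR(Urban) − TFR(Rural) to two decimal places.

Urban:
  Sum of ASFRs = 0.078 + 0.116 + 0.134 + 0.072 + 0.034 + 0.008 = 0.442
  TFR = 5 × 0.442 = 2.21
Rural:
  Sum of ASFRs = 0.010 + 0.107 + 0.330 + 0.379 + 0.114 + 0.010 = 0.950
  TFR = 5 × 0.950 = 4.75
Difference = 2.21 − 4.75 = -2.54

-2.54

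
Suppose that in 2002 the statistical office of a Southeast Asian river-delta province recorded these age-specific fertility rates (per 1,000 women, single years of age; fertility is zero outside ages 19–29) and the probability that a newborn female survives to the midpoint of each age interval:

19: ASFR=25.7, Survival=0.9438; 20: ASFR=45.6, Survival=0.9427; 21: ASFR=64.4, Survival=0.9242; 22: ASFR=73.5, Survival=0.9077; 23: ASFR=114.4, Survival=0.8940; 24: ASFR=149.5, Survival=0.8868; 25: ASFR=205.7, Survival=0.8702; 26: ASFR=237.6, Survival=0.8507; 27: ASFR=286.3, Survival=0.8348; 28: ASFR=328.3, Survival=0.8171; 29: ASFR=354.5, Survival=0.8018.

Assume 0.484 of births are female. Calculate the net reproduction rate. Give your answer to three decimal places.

Proportion female at birth = 0.484.
Weighting each age-specific rate by interval width and survival:
  19: 1 × 25.7/1000 × 0.9438 = 0.02426
  20: 1 × 45.6/1000 × 0.9427 = 0.04299
  21: 1 × 64.4/1000 × 0.9242 = 0.05952
  22: 1 × 73.5/1000 × 0.9077 = 0.06672
  23: 1 × 114.4/1000 × 0.8940 = 0.10227
  24: 1 × 149.5/1000 × 0.8868 = 0.13258
  25: 1 × 205.7/1000 × 0.8702 = 0.17900
  26: 1 × 237.6/1000 × 0.8507 = 0.20213
  27: 1 × 286.3/1000 × 0.8348 = 0.23900
  28: 1 × 328.3/1000 × 0.8171 = 0.26825
  29: 1 × 354.5/1000 × 0.8018 = 0.28424
Sum = 1.60096
NRR = 0.484 × 1.60096 = 0.77486

0.775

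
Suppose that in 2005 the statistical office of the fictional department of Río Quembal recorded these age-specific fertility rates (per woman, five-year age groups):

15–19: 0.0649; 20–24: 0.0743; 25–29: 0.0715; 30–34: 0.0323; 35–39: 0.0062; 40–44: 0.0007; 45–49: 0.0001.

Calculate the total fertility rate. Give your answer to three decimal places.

Sum of ASFRs = 0.0649 + 0.0743 + 0.0715 + 0.0323 + 0.0062 + 0.0007 + 0.0001 = 0.2500
TFR = 5 × 0.2500 = 1.25

1.250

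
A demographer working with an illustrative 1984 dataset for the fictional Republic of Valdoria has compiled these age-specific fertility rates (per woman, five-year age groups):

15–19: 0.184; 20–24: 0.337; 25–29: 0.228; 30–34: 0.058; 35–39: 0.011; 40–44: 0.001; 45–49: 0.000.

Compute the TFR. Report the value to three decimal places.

4.095

Sum of ASFRs = 0.184 + 0.337 + 0.228 + 0.058 + 0.011 + 0.001 + 0.000 = 0.819
TFR = 5 × 0.819 = 4.095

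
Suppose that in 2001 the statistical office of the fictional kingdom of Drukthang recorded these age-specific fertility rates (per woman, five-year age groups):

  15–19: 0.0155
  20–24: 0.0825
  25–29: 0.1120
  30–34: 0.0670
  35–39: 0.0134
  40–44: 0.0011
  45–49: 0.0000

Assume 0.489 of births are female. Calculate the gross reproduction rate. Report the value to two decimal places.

0.71

Proportion female at birth = 0.489.
Sum of ASFRs = 0.0155 + 0.0825 + 0.1120 + 0.0670 + 0.0134 + 0.0011 + 0.0000 = 0.2915
TFR = 5 × 0.2915 = 1.4575
GRR = 0.489 × 1.4575 = 0.71272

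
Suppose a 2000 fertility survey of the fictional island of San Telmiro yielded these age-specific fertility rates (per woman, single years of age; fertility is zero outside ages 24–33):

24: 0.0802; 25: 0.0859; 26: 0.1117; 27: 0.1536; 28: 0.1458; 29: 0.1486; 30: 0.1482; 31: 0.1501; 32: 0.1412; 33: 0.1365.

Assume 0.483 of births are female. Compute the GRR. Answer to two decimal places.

Proportion female at birth = 0.483.
Sum of ASFRs = 0.0802 + 0.0859 + 0.1117 + 0.1536 + 0.1458 + 0.1486 + 0.1482 + 0.1501 + 0.1412 + 0.1365 = 1.3018
TFR = 1.3018
GRR = 0.483 × 1.3018 = 0.62877

0.63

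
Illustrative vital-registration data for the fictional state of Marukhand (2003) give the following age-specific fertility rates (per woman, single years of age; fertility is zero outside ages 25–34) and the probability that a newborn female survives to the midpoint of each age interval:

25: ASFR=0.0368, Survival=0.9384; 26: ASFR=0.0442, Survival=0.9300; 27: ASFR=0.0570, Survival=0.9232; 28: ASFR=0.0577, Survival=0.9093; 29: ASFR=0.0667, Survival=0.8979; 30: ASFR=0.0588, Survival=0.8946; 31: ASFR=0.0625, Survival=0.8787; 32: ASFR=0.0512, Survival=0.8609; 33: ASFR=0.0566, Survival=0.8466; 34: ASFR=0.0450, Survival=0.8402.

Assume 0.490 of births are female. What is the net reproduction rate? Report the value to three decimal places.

Proportion female at birth = 0.490.
Per-age-group product (1 × ASFR × survival probability):
  25: 1 × 0.0368 × 0.9384 = 0.03453
  26: 1 × 0.0442 × 0.9300 = 0.04111
  27: 1 × 0.0570 × 0.9232 = 0.05262
  28: 1 × 0.0577 × 0.9093 = 0.05247
  29: 1 × 0.0667 × 0.8979 = 0.05989
  30: 1 × 0.0588 × 0.8946 = 0.05260
  31: 1 × 0.0625 × 0.8787 = 0.05492
  32: 1 × 0.0512 × 0.8609 = 0.04408
  33: 1 × 0.0566 × 0.8466 = 0.04792
  34: 1 × 0.0450 × 0.8402 = 0.03781
Sum = 0.47795
NRR = 0.490 × 0.47795 = 0.23420

0.234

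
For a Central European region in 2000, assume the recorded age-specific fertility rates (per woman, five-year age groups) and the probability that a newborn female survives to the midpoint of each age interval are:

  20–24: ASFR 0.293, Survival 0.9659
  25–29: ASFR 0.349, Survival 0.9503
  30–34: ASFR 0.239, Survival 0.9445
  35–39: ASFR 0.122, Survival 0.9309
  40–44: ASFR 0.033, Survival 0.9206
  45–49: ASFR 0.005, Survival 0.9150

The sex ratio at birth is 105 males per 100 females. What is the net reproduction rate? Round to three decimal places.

Proportion female at birth = 100 / (100 + 105) = 0.48780.
Each age group contributes 5 × ASFR × survival:
  20–24: 5 × 0.293 × 0.9659 = 1.41504
  25–29: 5 × 0.349 × 0.9503 = 1.65827
  30–34: 5 × 0.239 × 0.9445 = 1.12868
  35–39: 5 × 0.122 × 0.9309 = 0.56785
  40–44: 5 × 0.033 × 0.9206 = 0.15190
  45–49: 5 × 0.005 × 0.9150 = 0.02288
Sum = 4.94462
NRR = 0.48780 × 4.94462 = 2.41199

2.412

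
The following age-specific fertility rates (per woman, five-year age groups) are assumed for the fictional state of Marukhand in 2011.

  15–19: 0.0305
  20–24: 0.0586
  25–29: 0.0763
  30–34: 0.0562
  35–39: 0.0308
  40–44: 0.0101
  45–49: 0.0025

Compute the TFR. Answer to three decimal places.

1.325

Sum of ASFRs = 0.0305 + 0.0586 + 0.0763 + 0.0562 + 0.0308 + 0.0101 + 0.0025 = 0.2650
TFR = 5 × 0.2650 = 1.325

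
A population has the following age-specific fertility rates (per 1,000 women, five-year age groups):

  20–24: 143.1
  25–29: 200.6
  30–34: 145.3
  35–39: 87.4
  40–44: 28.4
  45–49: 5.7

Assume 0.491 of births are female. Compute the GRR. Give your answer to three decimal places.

Proportion female at birth = 0.491.
Sum of ASFRs = 143.1 + 200.6 + 145.3 + 87.4 + 28.4 + 5.7 = 610.5
TFR = 5 × 610.5 / 1000 = 3.0525
GRR = 0.491 × 3.0525 = 1.49878

1.499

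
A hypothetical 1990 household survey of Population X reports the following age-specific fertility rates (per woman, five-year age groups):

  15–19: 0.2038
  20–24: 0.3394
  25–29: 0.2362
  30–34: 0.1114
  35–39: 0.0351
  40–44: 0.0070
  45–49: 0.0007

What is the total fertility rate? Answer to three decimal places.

Sum of ASFRs = 0.2038 + 0.3394 + 0.2362 + 0.1114 + 0.0351 + 0.0070 + 0.0007 = 0.9336
TFR = 5 × 0.9336 = 4.668

4.668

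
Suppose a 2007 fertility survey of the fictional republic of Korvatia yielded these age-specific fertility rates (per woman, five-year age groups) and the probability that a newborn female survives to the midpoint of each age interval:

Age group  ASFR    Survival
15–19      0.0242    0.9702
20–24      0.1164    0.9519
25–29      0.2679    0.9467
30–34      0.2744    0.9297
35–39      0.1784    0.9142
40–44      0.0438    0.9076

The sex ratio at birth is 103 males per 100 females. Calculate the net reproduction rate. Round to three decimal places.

Proportion female at birth = 100 / (100 + 103) = 0.49261.
Survival-weighted fertility by age (5·fₓ·Sₓ):
  15–19: 5 × 0.0242 × 0.9702 = 0.11739
  20–24: 5 × 0.1164 × 0.9519 = 0.55401
  25–29: 5 × 0.2679 × 0.9467 = 1.26810
  30–34: 5 × 0.2744 × 0.9297 = 1.27555
  35–39: 5 × 0.1784 × 0.9142 = 0.81547
  40–44: 5 × 0.0438 × 0.9076 = 0.19876
Sum = 4.22928
NRR = 0.49261 × 4.22928 = 2.08339
With NRR above 1 the population is above replacement fertility.

2.083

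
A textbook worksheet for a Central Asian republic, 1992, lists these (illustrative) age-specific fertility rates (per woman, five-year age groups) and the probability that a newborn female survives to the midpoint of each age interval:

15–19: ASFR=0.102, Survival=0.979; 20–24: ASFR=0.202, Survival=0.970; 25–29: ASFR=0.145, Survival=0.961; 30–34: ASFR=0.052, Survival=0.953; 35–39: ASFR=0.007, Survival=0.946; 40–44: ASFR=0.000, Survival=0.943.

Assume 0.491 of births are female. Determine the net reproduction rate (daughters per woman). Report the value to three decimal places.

1.206

Proportion female at birth = 0.491.
Per-age-group product (5 × ASFR × survival probability):
  15–19: 5 × 0.102 × 0.979 = 0.49929
  20–24: 5 × 0.202 × 0.970 = 0.97970
  25–29: 5 × 0.145 × 0.961 = 0.69673
  30–34: 5 × 0.052 × 0.953 = 0.24778
  35–39: 5 × 0.007 × 0.946 = 0.03311
  40–44: 5 × 0.000 × 0.943 = 0.00000
Sum = 2.45661
NRR = 0.491 × 2.45661 = 1.20620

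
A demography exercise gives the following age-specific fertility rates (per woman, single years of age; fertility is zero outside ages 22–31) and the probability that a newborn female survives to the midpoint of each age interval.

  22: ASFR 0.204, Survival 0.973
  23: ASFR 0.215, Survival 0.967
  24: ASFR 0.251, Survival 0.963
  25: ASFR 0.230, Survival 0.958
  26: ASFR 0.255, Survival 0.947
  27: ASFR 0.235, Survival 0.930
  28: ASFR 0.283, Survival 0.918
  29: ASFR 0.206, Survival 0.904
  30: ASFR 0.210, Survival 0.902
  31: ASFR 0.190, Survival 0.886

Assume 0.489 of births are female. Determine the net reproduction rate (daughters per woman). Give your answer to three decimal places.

1.043

Proportion female at birth = 0.489.
Per-age-group product (1 × ASFR × survival probability):
  22: 1 × 0.204 × 0.973 = 0.19849
  23: 1 × 0.215 × 0.967 = 0.20791
  24: 1 × 0.251 × 0.963 = 0.24171
  25: 1 × 0.230 × 0.958 = 0.22034
  26: 1 × 0.255 × 0.947 = 0.24149
  27: 1 × 0.235 × 0.930 = 0.21855
  28: 1 × 0.283 × 0.918 = 0.25979
  29: 1 × 0.206 × 0.904 = 0.18622
  30: 1 × 0.210 × 0.902 = 0.18942
  31: 1 × 0.190 × 0.886 = 0.16834
Sum = 2.13226
NRR = 0.489 × 2.13226 = 1.04268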